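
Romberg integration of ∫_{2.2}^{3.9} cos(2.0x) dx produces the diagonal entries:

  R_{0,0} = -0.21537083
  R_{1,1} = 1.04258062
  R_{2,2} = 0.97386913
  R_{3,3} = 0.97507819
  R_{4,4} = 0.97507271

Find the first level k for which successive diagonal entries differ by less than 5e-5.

|R_{1,1} − R_{0,0}| = 1.25795145 ≥ 5e-5
|R_{2,2} − R_{1,1}| = 0.06871149 ≥ 5e-5
|R_{3,3} − R_{2,2}| = 0.00120906 ≥ 5e-5
|R_{4,4} − R_{3,3}| = 0.00000548 < 5e-5

k = 4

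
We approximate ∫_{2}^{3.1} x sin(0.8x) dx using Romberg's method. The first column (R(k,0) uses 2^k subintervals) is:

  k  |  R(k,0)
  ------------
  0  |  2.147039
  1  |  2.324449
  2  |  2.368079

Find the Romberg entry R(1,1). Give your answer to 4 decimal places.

R(1,1) = (4·2.324449 − 2.147039) / 3 = 2.383586

2.3836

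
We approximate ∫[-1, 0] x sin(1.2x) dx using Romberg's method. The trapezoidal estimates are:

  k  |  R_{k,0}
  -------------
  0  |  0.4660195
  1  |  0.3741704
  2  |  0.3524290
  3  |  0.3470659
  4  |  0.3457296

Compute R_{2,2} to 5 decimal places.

0.34529

Richardson extrapolation on the trapezoidal column (denominator 4−1=3):
R_{1,1} = 0.3741704 + (0.3741704 − 0.4660195)/3 = 0.3435540
R_{2,1} = (4·0.3524290 − 0.3741704) / 3 = 0.3451819
R_{2,2} = 0.3451819 + (0.3451819 − 0.3435540)/15 = 0.3452904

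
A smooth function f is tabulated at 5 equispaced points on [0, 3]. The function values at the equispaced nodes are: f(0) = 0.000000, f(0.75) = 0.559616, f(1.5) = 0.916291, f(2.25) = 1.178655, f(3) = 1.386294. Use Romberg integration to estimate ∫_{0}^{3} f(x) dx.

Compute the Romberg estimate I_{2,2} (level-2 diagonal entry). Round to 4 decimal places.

2.5441

I_{0,0} (trapezoid, 1 panel, h=3.0000): 2.079441
I_{1,0} (trapezoid, 2 panels, h=1.5000): 2.414157
I_{2,0} (trapezoid, 4 panels, h=0.7500): 2.510782
I_{1,1} = 2.414157 + (2.414157 − 2.079441)/3 = 2.525729
I_{2,1} = 2.510782 + (2.510782 − 2.414157)/3 = 2.542990
I_{2,2} = 2.542990 + (2.542990 − 2.525729)/15 = 2.544141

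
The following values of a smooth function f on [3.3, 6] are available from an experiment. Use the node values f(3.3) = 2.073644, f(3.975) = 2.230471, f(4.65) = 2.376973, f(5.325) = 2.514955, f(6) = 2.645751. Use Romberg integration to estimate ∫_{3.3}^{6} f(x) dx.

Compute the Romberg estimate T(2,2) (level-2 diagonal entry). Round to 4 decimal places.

6.4024

T(0,0) (trapezoid, 1 panel, h=2.7000): 6.371183
T(1,0) (trapezoid, 2 panels, h=1.3500): 6.394505
T(2,0) (trapezoid, 4 panels, h=0.6750): 6.400415
T(1,1) = 6.394505 + (6.394505 − 6.371183)/3 = 6.402279
T(2,1) = 6.400415 + (6.400415 − 6.394505)/3 = 6.402385
T(2,2) = 6.402385 + (6.402385 − 6.402279)/15 = 6.402392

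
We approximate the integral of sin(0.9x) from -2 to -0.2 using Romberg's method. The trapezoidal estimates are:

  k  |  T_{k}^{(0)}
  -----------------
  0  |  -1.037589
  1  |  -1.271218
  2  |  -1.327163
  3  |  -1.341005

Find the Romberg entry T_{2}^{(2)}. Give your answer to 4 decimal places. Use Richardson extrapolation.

-1.3456

Richardson extrapolation on the trapezoidal column (denominator 4−1=3):
T_{1}^{(1)} = -1.271218 + (-1.271218 − (-1.037589))/3 = -1.349094
T_{2}^{(1)} = -1.327163 + (-1.327163 − (-1.271218))/3 = -1.345811
T_{2}^{(2)} = (16·(-1.345811) − (-1.349094)) / 15 = -1.345592
(Column j=1 coincides with Simpson's rule on the same nodes.)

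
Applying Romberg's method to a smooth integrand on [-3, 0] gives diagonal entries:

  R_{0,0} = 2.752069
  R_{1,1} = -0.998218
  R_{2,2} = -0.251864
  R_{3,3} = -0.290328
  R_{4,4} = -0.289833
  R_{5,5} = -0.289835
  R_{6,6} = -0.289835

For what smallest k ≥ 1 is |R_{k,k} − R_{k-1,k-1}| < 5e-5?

k = 5

|R_{1,1} − R_{0,0}| = 3.750287 ≥ 5e-5
|R_{2,2} − R_{1,1}| = 0.746354 ≥ 5e-5
|R_{3,3} − R_{2,2}| = 0.038464 ≥ 5e-5
|R_{4,4} − R_{3,3}| = 0.000495 ≥ 5e-5
|R_{5,5} − R_{4,4}| = 0.000002 < 5e-5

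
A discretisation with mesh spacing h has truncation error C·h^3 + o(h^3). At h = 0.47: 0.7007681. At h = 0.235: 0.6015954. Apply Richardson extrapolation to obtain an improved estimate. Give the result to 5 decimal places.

0.58743

Extrapolated value = (8·A(h/2) − A(h)) / (8 − 1)
= (8·0.6015954 − 0.7007681) / 7
= 4.1119951 / 7 = 0.5874279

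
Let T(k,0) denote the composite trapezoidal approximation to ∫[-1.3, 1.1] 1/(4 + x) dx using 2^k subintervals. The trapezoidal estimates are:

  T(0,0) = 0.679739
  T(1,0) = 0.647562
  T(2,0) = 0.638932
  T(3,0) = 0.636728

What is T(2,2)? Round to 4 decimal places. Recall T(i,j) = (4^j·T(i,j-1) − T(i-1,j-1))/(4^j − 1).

Richardson extrapolation on the trapezoidal column (denominator 4−1=3):
T(1,1) = (4·0.647562 − 0.679739) / 3 = 0.636836
T(2,1) = (4·0.638932 − 0.647562) / 3 = 0.636055
T(2,2) = 0.636055 + (0.636055 − 0.636836)/15 = 0.636003

0.6360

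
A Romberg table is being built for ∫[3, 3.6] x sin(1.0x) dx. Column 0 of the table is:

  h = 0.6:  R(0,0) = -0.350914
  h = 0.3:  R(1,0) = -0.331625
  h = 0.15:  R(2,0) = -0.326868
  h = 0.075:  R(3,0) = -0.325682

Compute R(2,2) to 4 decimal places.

Richardson extrapolation on the trapezoidal column (denominator 4−1=3):
R(1,1) = (4·(-0.331625) − (-0.350914)) / 3 = -0.325195
R(2,1) = -0.326868 + (-0.326868 − (-0.331625))/3 = -0.325282
R(2,2) = -0.325282 + (-0.325282 − (-0.325195))/15 = -0.325288

-0.3253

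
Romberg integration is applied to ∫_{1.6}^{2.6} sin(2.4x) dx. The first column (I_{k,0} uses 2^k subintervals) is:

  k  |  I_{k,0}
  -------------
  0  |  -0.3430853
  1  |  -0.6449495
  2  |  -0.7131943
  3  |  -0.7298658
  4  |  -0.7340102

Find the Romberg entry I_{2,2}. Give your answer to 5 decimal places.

I_{1,1} = (4·(-0.6449495) − (-0.3430853)) / 3 = -0.7455709
I_{2,1} = -0.7131943 + (-0.7131943 − (-0.6449495))/3 = -0.7359426
I_{2,2} = (16·(-0.7359426) − (-0.7455709)) / 15 = -0.7353007
(Column j=1 coincides with Simpson's rule on the same nodes.)

-0.73530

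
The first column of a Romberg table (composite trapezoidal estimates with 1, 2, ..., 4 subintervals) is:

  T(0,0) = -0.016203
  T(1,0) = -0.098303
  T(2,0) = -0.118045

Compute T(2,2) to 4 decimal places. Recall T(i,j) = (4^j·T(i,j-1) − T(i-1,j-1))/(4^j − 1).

-0.1246

Richardson extrapolation on the trapezoidal column (denominator 4−1=3):
T(1,1) = -0.098303 + (-0.098303 − (-0.016203))/3 = -0.125670
T(2,1) = -0.118045 + (-0.118045 − (-0.098303))/3 = -0.124626
T(2,2) = (16·(-0.124626) − (-0.125670)) / 15 = -0.124556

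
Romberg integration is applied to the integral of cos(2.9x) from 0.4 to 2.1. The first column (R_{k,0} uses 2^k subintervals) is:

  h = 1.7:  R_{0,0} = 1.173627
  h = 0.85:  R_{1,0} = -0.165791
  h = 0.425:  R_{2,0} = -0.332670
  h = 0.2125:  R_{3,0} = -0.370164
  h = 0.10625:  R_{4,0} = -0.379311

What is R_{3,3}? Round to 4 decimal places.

R_{1,1} = -0.165791 + (-0.165791 − 1.173627)/3 = -0.612264
R_{2,1} = (4·(-0.332670) − (-0.165791)) / 3 = -0.388296
R_{3,1} = (4·(-0.370164) − (-0.332670)) / 3 = -0.382662
R_{2,2} = (16·(-0.388296) − (-0.612264)) / 15 = -0.373365
R_{3,2} = -0.382662 + (-0.382662 − (-0.388296))/15 = -0.382286
R_{3,3} = (64·(-0.382286) − (-0.373365)) / 63 = -0.382428
(Column j=1 coincides with Simpson's rule on the same nodes.)

-0.3824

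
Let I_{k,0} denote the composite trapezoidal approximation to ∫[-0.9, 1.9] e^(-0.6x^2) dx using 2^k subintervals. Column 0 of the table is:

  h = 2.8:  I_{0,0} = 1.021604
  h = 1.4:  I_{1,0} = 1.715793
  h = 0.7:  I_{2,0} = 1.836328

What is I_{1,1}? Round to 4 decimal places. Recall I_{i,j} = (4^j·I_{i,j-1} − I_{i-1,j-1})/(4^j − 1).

I_{1,1} = (4·1.715793 − 1.021604) / 3 = 1.947189
(Column j=1 coincides with Simpson's rule on the same nodes.)

1.9472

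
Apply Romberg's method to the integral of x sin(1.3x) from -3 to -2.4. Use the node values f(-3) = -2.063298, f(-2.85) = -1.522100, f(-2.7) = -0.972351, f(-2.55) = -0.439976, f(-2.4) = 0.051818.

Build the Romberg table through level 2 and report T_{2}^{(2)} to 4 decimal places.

T_{0}^{(0)} (trapezoid, 1 panel, h=0.6000): -0.603444
T_{1}^{(0)} (trapezoid, 2 panels, h=0.3000): -0.593427
T_{2}^{(0)} (trapezoid, 4 panels, h=0.1500): -0.591025
T_{1}^{(1)} = -0.593427 + (-0.593427 − (-0.603444))/3 = -0.590088
T_{2}^{(1)} = -0.591025 + (-0.591025 − (-0.593427))/3 = -0.590224
T_{2}^{(2)} = -0.590224 + (-0.590224 − (-0.590088))/15 = -0.590233

-0.5902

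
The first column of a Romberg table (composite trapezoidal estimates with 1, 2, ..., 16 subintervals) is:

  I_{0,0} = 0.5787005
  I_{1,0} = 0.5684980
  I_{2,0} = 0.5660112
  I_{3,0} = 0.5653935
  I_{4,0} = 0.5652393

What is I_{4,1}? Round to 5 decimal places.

0.56519

Richardson extrapolation on the trapezoidal column (denominator 4−1=3):
I_{4,1} = 0.5652393 + (0.5652393 − 0.5653935)/3 = 0.5651879
(Column j=1 coincides with Simpson's rule on the same nodes.)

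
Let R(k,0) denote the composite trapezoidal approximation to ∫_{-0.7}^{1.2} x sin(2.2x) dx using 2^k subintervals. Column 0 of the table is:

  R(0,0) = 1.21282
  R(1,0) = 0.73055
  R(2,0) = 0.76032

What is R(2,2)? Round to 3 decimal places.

0.784

Richardson extrapolation on the trapezoidal column (denominator 4−1=3):
R(1,1) = (4·0.73055 − 1.21282) / 3 = 0.56979
R(2,1) = (4·0.76032 − 0.73055) / 3 = 0.77024
R(2,2) = (16·0.77024 − 0.56979) / 15 = 0.78360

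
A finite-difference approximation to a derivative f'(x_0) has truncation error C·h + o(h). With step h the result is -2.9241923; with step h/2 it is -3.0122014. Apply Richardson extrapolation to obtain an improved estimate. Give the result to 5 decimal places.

The leading error scales as h; refining by a factor of 2 reduces it by 2^1 = 2.
Extrapolated value = (2·A(h/2) − A(h)) / (2 − 1)
= (2·(-3.0122014) − (-2.9241923)) / 1
= -3.1002105 / 1 = -3.1002105

-3.10021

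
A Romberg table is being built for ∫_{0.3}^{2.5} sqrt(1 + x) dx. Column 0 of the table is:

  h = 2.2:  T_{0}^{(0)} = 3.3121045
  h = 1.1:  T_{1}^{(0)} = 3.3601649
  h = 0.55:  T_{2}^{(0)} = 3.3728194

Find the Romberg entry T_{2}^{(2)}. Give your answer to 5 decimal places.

3.37709

T_{1}^{(1)} = (4·3.3601649 − 3.3121045) / 3 = 3.3761850
T_{2}^{(1)} = 3.3728194 + (3.3728194 − 3.3601649)/3 = 3.3770376
T_{2}^{(2)} = (16·3.3770376 − 3.3761850) / 15 = 3.3770944
(Column j=1 coincides with Simpson's rule on the same nodes.)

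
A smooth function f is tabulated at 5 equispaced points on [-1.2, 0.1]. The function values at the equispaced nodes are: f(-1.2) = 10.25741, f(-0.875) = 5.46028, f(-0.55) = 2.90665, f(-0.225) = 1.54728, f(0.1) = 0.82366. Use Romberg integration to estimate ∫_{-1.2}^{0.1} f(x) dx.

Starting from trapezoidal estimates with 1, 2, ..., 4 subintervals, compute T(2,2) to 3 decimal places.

T(0,0) (trapezoid, 1 panel, h=1.3000): 7.20270
T(1,0) (trapezoid, 2 panels, h=0.6500): 5.49067
T(2,0) (trapezoid, 4 panels, h=0.3250): 5.02279
T(1,1) = 5.49067 + (5.49067 − 7.20270)/3 = 4.91999
T(2,1) = 5.02279 + (5.02279 − 5.49067)/3 = 4.86683
T(2,2) = 4.86683 + (4.86683 − 4.91999)/15 = 4.86329

4.863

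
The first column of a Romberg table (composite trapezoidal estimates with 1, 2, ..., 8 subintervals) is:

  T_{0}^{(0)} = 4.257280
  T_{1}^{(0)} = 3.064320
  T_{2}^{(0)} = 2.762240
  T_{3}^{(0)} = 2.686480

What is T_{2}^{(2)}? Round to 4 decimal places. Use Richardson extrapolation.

2.6612

Richardson extrapolation on the trapezoidal column (denominator 4−1=3):
T_{1}^{(1)} = (4·3.064320 − 4.257280) / 3 = 2.666667
T_{2}^{(1)} = (4·2.762240 − 3.064320) / 3 = 2.661547
T_{2}^{(2)} = (16·2.661547 − 2.666667) / 15 = 2.661206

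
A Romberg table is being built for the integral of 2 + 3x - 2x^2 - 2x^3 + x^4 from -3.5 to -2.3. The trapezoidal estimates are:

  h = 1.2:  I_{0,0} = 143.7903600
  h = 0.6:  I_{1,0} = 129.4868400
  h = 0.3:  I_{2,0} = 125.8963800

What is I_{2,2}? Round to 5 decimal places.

I_{1,1} = 129.4868400 + (129.4868400 − 143.7903600)/3 = 124.7190000
I_{2,1} = 125.8963800 + (125.8963800 − 129.4868400)/3 = 124.6995600
I_{2,2} = (16·124.6995600 − 124.7190000) / 15 = 124.6982640

124.69826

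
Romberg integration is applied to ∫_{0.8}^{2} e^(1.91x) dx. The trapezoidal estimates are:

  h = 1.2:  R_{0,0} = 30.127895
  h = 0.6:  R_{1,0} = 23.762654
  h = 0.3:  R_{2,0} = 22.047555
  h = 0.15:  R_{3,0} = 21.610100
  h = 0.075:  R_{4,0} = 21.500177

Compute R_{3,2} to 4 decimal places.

R_{2,1} = (4·22.047555 − 23.762654) / 3 = 21.475855
R_{3,1} = (4·21.610100 − 22.047555) / 3 = 21.464282
R_{3,2} = (16·21.464282 − 21.475855) / 15 = 21.463510

21.4635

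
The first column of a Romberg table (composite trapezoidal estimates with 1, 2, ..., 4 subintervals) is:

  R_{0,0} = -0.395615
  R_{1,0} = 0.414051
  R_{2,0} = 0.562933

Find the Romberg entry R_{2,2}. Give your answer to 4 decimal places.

0.6078

R_{1,1} = (4·0.414051 − (-0.395615)) / 3 = 0.683940
R_{2,1} = 0.562933 + (0.562933 − 0.414051)/3 = 0.612560
R_{2,2} = 0.612560 + (0.612560 − 0.683940)/15 = 0.607801
(Column j=1 coincides with Simpson's rule on the same nodes.)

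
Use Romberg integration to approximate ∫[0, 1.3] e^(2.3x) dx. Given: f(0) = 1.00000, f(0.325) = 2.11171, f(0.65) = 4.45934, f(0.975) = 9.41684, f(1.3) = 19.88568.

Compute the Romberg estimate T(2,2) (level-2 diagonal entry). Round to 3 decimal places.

8.213

T(0,0) (trapezoid, 1 panel, h=1.3000): 13.57569
T(1,0) (trapezoid, 2 panels, h=0.6500): 9.68642
T(2,0) (trapezoid, 4 panels, h=0.3250): 8.58999
T(1,1) = 9.68642 + (9.68642 − 13.57569)/3 = 8.39000
T(2,1) = 8.58999 + (8.58999 − 9.68642)/3 = 8.22451
T(2,2) = 8.22451 + (8.22451 − 8.39000)/15 = 8.21348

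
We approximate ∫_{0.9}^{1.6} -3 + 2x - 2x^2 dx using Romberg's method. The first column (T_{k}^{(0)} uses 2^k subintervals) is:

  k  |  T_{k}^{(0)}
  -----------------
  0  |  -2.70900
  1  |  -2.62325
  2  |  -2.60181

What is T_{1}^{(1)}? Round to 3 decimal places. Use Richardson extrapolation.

Richardson extrapolation on the trapezoidal column (denominator 4−1=3):
T_{1}^{(1)} = (4·(-2.62325) − (-2.70900)) / 3 = -2.59467

-2.595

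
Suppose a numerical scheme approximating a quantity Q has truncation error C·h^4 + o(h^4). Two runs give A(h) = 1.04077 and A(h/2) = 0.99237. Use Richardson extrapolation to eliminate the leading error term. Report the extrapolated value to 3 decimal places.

The leading error scales as h^4; refining by a factor of 2 reduces it by 2^4 = 16.
Extrapolated value = (16·A(h/2) − A(h)) / (16 − 1)
= (16·0.99237 − 1.04077) / 15
= 14.83715 / 15 = 0.98914

0.989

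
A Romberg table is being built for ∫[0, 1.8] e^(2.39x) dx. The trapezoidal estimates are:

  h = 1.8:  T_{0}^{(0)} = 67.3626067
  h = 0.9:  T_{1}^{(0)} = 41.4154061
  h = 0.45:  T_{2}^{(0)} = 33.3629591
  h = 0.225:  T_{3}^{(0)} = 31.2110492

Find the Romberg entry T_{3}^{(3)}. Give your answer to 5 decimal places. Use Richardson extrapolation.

30.48048

Richardson extrapolation on the trapezoidal column (denominator 4−1=3):
T_{1}^{(1)} = (4·41.4154061 − 67.3626067) / 3 = 32.7663392
T_{2}^{(1)} = (4·33.3629591 − 41.4154061) / 3 = 30.6788101
T_{3}^{(1)} = 31.2110492 + (31.2110492 − 33.3629591)/3 = 30.4937459
T_{2}^{(2)} = 30.6788101 + (30.6788101 − 32.7663392)/15 = 30.5396415
T_{3}^{(2)} = 30.4937459 + (30.4937459 − 30.6788101)/15 = 30.4814083
T_{3}^{(3)} = 30.4814083 + (30.4814083 − 30.5396415)/63 = 30.4804840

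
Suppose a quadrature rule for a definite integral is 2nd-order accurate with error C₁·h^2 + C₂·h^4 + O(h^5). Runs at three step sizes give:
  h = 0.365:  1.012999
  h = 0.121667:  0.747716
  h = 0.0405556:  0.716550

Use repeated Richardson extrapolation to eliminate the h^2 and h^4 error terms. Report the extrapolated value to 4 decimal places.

First eliminate the h^2 term (factor 3^2 = 9):
  B₁ = (9·0.747716 − 1.012999)/8 = 0.714556
  B₂ = (9·0.716550 − 0.747716)/8 = 0.712654
Then eliminate the h^4 term (factor 3^4 = 81):
  (81·0.712654 − 0.714556)/80 = 0.712630

0.7126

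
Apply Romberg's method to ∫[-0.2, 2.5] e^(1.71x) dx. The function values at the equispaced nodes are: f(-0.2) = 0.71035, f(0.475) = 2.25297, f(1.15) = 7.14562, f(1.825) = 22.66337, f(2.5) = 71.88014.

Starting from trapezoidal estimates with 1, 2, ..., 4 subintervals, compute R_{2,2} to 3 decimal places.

41.736

R_{0,0} (trapezoid, 1 panel, h=2.7000): 97.99716
R_{1,0} (trapezoid, 2 panels, h=1.3500): 58.64517
R_{2,0} (trapezoid, 4 panels, h=0.6750): 46.14111
R_{1,1} = 58.64517 + (58.64517 − 97.99716)/3 = 45.52784
R_{2,1} = 46.14111 + (46.14111 − 58.64517)/3 = 41.97309
R_{2,2} = 41.97309 + (41.97309 − 45.52784)/15 = 41.73611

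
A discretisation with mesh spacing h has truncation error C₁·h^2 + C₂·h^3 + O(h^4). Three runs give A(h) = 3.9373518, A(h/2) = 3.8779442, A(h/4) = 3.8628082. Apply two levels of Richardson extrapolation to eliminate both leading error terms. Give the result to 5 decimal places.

3.85771

First eliminate the h^2 term (factor 2^2 = 4):
  B₁ = (4·3.8779442 − 3.9373518)/3 = 3.8581417
  B₂ = (4·3.8628082 − 3.8779442)/3 = 3.8577629
Then eliminate the h^3 term (factor 2^3 = 8):
  (8·3.8577629 − 3.8581417)/7 = 3.8577088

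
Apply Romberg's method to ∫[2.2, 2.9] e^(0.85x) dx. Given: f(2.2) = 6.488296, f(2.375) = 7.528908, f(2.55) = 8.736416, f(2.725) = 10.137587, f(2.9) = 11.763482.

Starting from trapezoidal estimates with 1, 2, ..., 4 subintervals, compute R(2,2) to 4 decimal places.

R(0,0) (trapezoid, 1 panel, h=0.7000): 6.388122
R(1,0) (trapezoid, 2 panels, h=0.3500): 6.251807
R(2,0) (trapezoid, 4 panels, h=0.1750): 6.217540
R(1,1) = 6.251807 + (6.251807 − 6.388122)/3 = 6.206369
R(2,1) = 6.217540 + (6.217540 − 6.251807)/3 = 6.206118
R(2,2) = 6.206118 + (6.206118 − 6.206369)/15 = 6.206101

6.2061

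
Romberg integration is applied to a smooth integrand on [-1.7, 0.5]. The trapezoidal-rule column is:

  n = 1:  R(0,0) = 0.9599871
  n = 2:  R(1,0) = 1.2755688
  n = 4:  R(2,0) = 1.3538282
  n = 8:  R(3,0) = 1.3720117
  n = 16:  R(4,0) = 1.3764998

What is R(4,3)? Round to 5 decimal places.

R(2,1) = (4·1.3538282 − 1.2755688) / 3 = 1.3799147
R(3,1) = (4·1.3720117 − 1.3538282) / 3 = 1.3780729
R(4,1) = 1.3764998 + (1.3764998 − 1.3720117)/3 = 1.3779958
R(3,2) = (16·1.3780729 − 1.3799147) / 15 = 1.3779501
R(4,2) = (16·1.3779958 − 1.3780729) / 15 = 1.3779907
R(4,3) = 1.3779907 + (1.3779907 − 1.3779501)/63 = 1.3779913

1.37799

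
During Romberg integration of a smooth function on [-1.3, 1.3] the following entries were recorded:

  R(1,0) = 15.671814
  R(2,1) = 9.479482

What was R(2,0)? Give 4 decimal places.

11.0276

From R(2,1) = (4·R(2,0) − R(1,0))/3, solve for R(2,0):
4·R(2,0) = 3·9.479482 + 15.671814 = 44.110260
R(2,0) = 11.027565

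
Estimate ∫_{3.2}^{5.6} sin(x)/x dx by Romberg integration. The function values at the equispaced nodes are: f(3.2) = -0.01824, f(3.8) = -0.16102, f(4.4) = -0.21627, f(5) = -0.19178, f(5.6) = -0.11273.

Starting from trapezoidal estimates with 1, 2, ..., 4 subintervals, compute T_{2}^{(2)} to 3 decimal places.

-0.395

T_{0}^{(0)} (trapezoid, 1 panel, h=2.4000): -0.15716
T_{1}^{(0)} (trapezoid, 2 panels, h=1.2000): -0.33811
T_{2}^{(0)} (trapezoid, 4 panels, h=0.6000): -0.38073
T_{1}^{(1)} = -0.33811 + (-0.33811 − (-0.15716))/3 = -0.39843
T_{2}^{(1)} = -0.38073 + (-0.38073 − (-0.33811))/3 = -0.39494
T_{2}^{(2)} = -0.39494 + (-0.39494 − (-0.39843))/15 = -0.39471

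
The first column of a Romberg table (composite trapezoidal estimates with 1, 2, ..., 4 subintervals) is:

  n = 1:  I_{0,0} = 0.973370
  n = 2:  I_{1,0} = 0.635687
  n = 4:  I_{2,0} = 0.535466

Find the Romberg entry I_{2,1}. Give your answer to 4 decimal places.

Richardson extrapolation on the trapezoidal column (denominator 4−1=3):
I_{2,1} = (4·0.535466 − 0.635687) / 3 = 0.502059

0.5021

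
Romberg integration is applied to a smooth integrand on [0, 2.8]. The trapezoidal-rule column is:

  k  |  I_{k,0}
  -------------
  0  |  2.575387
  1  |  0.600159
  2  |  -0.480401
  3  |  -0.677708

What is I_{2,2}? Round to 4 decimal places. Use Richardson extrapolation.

-0.8927

I_{1,1} = 0.600159 + (0.600159 − 2.575387)/3 = -0.058250
I_{2,1} = (4·(-0.480401) − 0.600159) / 3 = -0.840588
I_{2,2} = -0.840588 + (-0.840588 − (-0.058250))/15 = -0.892744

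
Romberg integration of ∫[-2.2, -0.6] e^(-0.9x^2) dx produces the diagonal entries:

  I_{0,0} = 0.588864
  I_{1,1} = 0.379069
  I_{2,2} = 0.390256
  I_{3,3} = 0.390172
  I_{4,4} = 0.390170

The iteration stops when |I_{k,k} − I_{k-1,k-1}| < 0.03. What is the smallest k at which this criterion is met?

|I_{1,1} − I_{0,0}| = 0.209795 ≥ 0.03
|I_{2,2} − I_{1,1}| = 0.011187 < 0.03

k = 2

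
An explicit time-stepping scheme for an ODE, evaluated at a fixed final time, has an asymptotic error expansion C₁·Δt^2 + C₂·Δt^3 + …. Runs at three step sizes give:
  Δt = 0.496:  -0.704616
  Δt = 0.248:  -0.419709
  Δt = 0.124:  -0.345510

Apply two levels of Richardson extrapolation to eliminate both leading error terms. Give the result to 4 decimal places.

-0.3202

First eliminate the Δt^2 term (factor 2^2 = 4):
  B₁ = (4·(-0.419709) − (-0.704616))/3 = -0.324740
  B₂ = (4·(-0.345510) − (-0.419709))/3 = -0.320777
Then eliminate the Δt^3 term (factor 2^3 = 8):
  (8·(-0.320777) − (-0.324740))/7 = -0.320211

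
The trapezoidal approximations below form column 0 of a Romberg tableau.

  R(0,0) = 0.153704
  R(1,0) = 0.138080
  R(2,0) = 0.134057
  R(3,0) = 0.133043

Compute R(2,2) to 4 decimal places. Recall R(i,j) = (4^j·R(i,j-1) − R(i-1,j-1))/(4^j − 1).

Richardson extrapolation on the trapezoidal column (denominator 4−1=3):
R(1,1) = (4·0.138080 − 0.153704) / 3 = 0.132872
R(2,1) = 0.134057 + (0.134057 − 0.138080)/3 = 0.132716
R(2,2) = (16·0.132716 − 0.132872) / 15 = 0.132706

0.1327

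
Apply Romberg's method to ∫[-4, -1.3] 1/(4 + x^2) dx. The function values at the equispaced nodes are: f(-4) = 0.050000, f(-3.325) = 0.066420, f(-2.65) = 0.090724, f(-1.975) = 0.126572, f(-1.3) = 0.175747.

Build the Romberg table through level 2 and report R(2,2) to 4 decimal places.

0.2653

R(0,0) (trapezoid, 1 panel, h=2.7000): 0.304758
R(1,0) (trapezoid, 2 panels, h=1.3500): 0.274857
R(2,0) (trapezoid, 4 panels, h=0.6750): 0.267698
R(1,1) = 0.274857 + (0.274857 − 0.304758)/3 = 0.264890
R(2,1) = 0.267698 + (0.267698 − 0.274857)/3 = 0.265312
R(2,2) = 0.265312 + (0.265312 − 0.264890)/15 = 0.265340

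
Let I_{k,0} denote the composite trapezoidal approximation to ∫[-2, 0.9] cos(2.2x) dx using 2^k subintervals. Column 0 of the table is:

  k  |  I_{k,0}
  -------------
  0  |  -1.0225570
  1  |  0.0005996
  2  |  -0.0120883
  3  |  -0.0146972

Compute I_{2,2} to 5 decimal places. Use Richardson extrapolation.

-0.04018

I_{1,1} = (4·0.0005996 − (-1.0225570)) / 3 = 0.3416518
I_{2,1} = (4·(-0.0120883) − 0.0005996) / 3 = -0.0163176
I_{2,2} = (16·(-0.0163176) − 0.3416518) / 15 = -0.0401822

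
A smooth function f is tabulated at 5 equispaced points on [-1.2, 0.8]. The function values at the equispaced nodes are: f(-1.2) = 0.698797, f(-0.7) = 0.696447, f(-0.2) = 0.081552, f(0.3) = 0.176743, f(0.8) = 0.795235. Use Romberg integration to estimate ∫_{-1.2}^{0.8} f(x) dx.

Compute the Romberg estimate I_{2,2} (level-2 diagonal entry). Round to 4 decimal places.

I_{0,0} (trapezoid, 1 panel, h=2.0000): 1.494032
I_{1,0} (trapezoid, 2 panels, h=1.0000): 0.828568
I_{2,0} (trapezoid, 4 panels, h=0.5000): 0.850879
I_{1,1} = 0.828568 + (0.828568 − 1.494032)/3 = 0.606747
I_{2,1} = 0.850879 + (0.850879 − 0.828568)/3 = 0.858316
I_{2,2} = 0.858316 + (0.858316 − 0.606747)/15 = 0.875087

0.8751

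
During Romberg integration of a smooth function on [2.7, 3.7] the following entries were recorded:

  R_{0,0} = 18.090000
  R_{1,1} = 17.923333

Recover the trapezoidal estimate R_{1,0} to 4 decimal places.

From R_{1,1} = (4·R_{1,0} − R_{0,0})/3, solve for R_{1,0}:
4·R_{1,0} = 3·17.923333 + 18.090000 = 71.859999
R_{1,0} = 17.965000

17.9650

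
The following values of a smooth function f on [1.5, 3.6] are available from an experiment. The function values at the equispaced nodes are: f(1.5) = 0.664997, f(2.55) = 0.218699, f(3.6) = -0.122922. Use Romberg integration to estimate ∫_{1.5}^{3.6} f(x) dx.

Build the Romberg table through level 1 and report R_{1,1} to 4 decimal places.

R_{0,0} (trapezoid, 1 panel, h=2.1000): 0.569179
R_{1,0} (trapezoid, 2 panels, h=1.0500): 0.514223
R_{1,1} = 0.514223 + (0.514223 − 0.569179)/3 = 0.495904

0.4959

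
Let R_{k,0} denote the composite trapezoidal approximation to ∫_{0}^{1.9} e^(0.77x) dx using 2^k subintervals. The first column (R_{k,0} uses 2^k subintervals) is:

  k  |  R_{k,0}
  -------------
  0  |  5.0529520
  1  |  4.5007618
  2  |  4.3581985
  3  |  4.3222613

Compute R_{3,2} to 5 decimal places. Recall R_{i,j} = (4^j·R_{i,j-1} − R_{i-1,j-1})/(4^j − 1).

4.31026

R_{2,1} = 4.3581985 + (4.3581985 − 4.5007618)/3 = 4.3106774
R_{3,1} = (4·4.3222613 − 4.3581985) / 3 = 4.3102822
R_{3,2} = 4.3102822 + (4.3102822 − 4.3106774)/15 = 4.3102559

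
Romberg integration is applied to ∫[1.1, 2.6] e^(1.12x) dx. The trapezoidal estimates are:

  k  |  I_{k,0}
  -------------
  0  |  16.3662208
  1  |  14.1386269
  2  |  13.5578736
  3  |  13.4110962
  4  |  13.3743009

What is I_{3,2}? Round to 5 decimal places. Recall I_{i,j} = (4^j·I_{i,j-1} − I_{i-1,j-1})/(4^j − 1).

13.36203

Richardson extrapolation on the trapezoidal column (denominator 4−1=3):
I_{2,1} = 13.5578736 + (13.5578736 − 14.1386269)/3 = 13.3642892
I_{3,1} = (4·13.4110962 − 13.5578736) / 3 = 13.3621704
I_{3,2} = (16·13.3621704 − 13.3642892) / 15 = 13.3620291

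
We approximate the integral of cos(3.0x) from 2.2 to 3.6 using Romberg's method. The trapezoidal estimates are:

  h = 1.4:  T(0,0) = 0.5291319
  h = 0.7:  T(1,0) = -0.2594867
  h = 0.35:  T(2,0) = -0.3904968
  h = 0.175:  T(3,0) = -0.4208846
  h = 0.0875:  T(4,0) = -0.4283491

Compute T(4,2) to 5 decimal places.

Richardson extrapolation on the trapezoidal column (denominator 4−1=3):
T(3,1) = (4·(-0.4208846) − (-0.3904968)) / 3 = -0.4310139
T(4,1) = (4·(-0.4283491) − (-0.4208846)) / 3 = -0.4308373
T(4,2) = (16·(-0.4308373) − (-0.4310139)) / 15 = -0.4308255

-0.43083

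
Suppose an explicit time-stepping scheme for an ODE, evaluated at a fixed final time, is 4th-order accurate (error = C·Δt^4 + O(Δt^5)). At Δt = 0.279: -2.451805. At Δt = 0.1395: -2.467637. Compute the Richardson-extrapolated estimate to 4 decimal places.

-2.4687

The leading error scales as Δt^4; refining by a factor of 2 reduces it by 2^4 = 16.
Extrapolated value = (16·A(Δt/2) − A(Δt)) / (16 − 1)
= (16·(-2.467637) − (-2.451805)) / 15
= -37.030387 / 15 = -2.468692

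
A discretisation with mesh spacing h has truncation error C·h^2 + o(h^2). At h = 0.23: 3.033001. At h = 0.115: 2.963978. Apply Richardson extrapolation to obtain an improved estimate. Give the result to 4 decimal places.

2.9410

The leading error scales as h^2; refining by a factor of 2 reduces it by 2^2 = 4.
Extrapolated value = (4·A(h/2) − A(h)) / (4 − 1)
= (4·2.963978 − 3.033001) / 3
= 8.822911 / 3 = 2.940970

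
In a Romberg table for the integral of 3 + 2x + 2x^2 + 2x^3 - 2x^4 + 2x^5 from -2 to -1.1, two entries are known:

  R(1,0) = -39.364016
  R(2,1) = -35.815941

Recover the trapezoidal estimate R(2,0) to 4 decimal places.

From R(2,1) = (4·R(2,0) − R(1,0))/3, solve for R(2,0):
4·R(2,0) = 3·(-35.815941) + (-39.364016) = -146.811839
R(2,0) = -36.702960

-36.7030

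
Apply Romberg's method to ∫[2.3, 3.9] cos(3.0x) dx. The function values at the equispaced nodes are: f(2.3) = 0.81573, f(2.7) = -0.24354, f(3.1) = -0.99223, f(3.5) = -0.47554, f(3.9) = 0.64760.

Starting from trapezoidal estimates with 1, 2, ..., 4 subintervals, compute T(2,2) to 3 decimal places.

-0.439

T(0,0) (trapezoid, 1 panel, h=1.6000): 1.17066
T(1,0) (trapezoid, 2 panels, h=0.8000): -0.20845
T(2,0) (trapezoid, 4 panels, h=0.4000): -0.39186
T(1,1) = -0.20845 + (-0.20845 − 1.17066)/3 = -0.66815
T(2,1) = -0.39186 + (-0.39186 − (-0.20845))/3 = -0.45300
T(2,2) = -0.45300 + (-0.45300 − (-0.66815))/15 = -0.43866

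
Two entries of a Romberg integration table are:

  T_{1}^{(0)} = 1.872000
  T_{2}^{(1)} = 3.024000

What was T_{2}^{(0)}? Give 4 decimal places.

From T_{2}^{(1)} = (4·T_{2}^{(0)} − T_{1}^{(0)})/3, solve for T_{2}^{(0)}:
4·T_{2}^{(0)} = 3·3.024000 + 1.872000 = 10.944000
T_{2}^{(0)} = 2.736000

2.7360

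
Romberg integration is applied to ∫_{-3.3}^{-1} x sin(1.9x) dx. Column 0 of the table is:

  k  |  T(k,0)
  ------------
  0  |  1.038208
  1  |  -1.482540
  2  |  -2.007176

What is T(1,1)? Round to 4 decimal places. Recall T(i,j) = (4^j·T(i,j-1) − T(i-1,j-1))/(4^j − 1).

-2.3228

T(1,1) = -1.482540 + (-1.482540 − 1.038208)/3 = -2.322789
(Column j=1 coincides with Simpson's rule on the same nodes.)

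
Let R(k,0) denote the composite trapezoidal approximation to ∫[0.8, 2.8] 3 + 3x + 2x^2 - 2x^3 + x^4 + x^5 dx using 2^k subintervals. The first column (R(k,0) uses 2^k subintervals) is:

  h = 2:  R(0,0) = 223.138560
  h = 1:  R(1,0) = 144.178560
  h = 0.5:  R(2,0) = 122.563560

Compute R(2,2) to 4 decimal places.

Richardson extrapolation on the trapezoidal column (denominator 4−1=3):
R(1,1) = (4·144.178560 − 223.138560) / 3 = 117.858560
R(2,1) = (4·122.563560 − 144.178560) / 3 = 115.358560
R(2,2) = 115.358560 + (115.358560 − 117.858560)/15 = 115.191893

115.1919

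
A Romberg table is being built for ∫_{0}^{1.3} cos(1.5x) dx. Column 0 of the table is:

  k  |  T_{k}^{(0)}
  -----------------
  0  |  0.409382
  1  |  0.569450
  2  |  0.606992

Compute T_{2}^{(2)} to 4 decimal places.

T_{1}^{(1)} = (4·0.569450 − 0.409382) / 3 = 0.622806
T_{2}^{(1)} = 0.606992 + (0.606992 − 0.569450)/3 = 0.619506
T_{2}^{(2)} = (16·0.619506 − 0.622806) / 15 = 0.619286

0.6193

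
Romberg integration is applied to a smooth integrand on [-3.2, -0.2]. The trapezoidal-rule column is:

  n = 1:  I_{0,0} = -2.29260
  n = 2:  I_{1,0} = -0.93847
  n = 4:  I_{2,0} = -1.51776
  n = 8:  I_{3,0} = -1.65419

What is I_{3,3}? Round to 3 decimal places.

-1.697

Richardson extrapolation on the trapezoidal column (denominator 4−1=3):
I_{1,1} = (4·(-0.93847) − (-2.29260)) / 3 = -0.48709
I_{2,1} = (4·(-1.51776) − (-0.93847)) / 3 = -1.71086
I_{3,1} = -1.65419 + (-1.65419 − (-1.51776))/3 = -1.69967
I_{2,2} = (16·(-1.71086) − (-0.48709)) / 15 = -1.79244
I_{3,2} = (16·(-1.69967) − (-1.71086)) / 15 = -1.69892
I_{3,3} = -1.69892 + (-1.69892 − (-1.79244))/63 = -1.69744
(Column j=1 coincides with Simpson's rule on the same nodes.)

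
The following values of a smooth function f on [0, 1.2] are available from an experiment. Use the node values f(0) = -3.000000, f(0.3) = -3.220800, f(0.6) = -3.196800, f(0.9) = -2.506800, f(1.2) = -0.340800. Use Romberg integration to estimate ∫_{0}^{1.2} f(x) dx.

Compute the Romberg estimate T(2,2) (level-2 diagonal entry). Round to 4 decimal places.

-3.2671

T(0,0) (trapezoid, 1 panel, h=1.2000): -2.004480
T(1,0) (trapezoid, 2 panels, h=0.6000): -2.920320
T(2,0) (trapezoid, 4 panels, h=0.3000): -3.178440
T(1,1) = -2.920320 + (-2.920320 − (-2.004480))/3 = -3.225600
T(2,1) = -3.178440 + (-3.178440 − (-2.920320))/3 = -3.264480
T(2,2) = -3.264480 + (-3.264480 − (-3.225600))/15 = -3.267072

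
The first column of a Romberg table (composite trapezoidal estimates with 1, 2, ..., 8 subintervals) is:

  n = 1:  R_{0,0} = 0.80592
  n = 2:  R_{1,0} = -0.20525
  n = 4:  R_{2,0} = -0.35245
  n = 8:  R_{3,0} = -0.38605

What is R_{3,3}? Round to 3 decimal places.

-0.397

Richardson extrapolation on the trapezoidal column (denominator 4−1=3):
R_{1,1} = (4·(-0.20525) − 0.80592) / 3 = -0.54231
R_{2,1} = -0.35245 + (-0.35245 − (-0.20525))/3 = -0.40152
R_{3,1} = -0.38605 + (-0.38605 − (-0.35245))/3 = -0.39725
R_{2,2} = (16·(-0.40152) − (-0.54231)) / 15 = -0.39213
R_{3,2} = -0.39725 + (-0.39725 − (-0.40152))/15 = -0.39697
R_{3,3} = -0.39697 + (-0.39697 − (-0.39213))/63 = -0.39705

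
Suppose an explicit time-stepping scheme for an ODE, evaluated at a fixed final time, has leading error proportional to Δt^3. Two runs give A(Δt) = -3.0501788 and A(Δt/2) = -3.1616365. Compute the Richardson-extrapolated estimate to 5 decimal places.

Extrapolated value = (8·A(Δt/2) − A(Δt)) / (8 − 1)
= (8·(-3.1616365) − (-3.0501788)) / 7
= -22.2429132 / 7 = -3.1775590

-3.17756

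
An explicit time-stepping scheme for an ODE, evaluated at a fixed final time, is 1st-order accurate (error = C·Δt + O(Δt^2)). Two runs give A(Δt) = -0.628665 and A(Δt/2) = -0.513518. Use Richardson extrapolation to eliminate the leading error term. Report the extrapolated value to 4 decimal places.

The leading error scales as Δt; refining by a factor of 2 reduces it by 2^1 = 2.
Extrapolated value = (2·A(Δt/2) − A(Δt)) / (2 − 1)
= (2·(-0.513518) − (-0.628665)) / 1
= -0.398371 / 1 = -0.398371

-0.3984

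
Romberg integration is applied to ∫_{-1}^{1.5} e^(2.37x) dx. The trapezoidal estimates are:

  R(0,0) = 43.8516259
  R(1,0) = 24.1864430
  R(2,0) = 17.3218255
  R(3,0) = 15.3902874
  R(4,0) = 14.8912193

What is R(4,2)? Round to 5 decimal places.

14.72342

R(3,1) = 15.3902874 + (15.3902874 − 17.3218255)/3 = 14.7464414
R(4,1) = (4·14.8912193 − 15.3902874) / 3 = 14.7248633
R(4,2) = 14.7248633 + (14.7248633 − 14.7464414)/15 = 14.7234248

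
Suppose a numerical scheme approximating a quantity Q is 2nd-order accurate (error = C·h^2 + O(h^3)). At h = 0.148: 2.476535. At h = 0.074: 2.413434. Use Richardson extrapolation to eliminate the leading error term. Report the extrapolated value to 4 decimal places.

2.3924

The leading error scales as h^2; refining by a factor of 2 reduces it by 2^2 = 4.
Extrapolated value = (4·A(h/2) − A(h)) / (4 − 1)
= (4·2.413434 − 2.476535) / 3
= 7.177201 / 3 = 2.392400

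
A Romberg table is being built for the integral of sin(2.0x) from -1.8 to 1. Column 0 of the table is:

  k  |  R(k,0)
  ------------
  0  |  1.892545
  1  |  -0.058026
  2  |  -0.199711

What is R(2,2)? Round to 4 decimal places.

-0.2162

Richardson extrapolation on the trapezoidal column (denominator 4−1=3):
R(1,1) = (4·(-0.058026) − 1.892545) / 3 = -0.708216
R(2,1) = -0.199711 + (-0.199711 − (-0.058026))/3 = -0.246939
R(2,2) = -0.246939 + (-0.246939 − (-0.708216))/15 = -0.216187
(Column j=1 coincides with Simpson's rule on the same nodes.)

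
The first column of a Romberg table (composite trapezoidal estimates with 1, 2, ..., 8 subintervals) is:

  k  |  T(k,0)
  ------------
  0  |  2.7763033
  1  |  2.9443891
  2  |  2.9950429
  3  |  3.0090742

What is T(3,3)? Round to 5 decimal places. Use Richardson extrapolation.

T(1,1) = 2.9443891 + (2.9443891 − 2.7763033)/3 = 3.0004177
T(2,1) = 2.9950429 + (2.9950429 − 2.9443891)/3 = 3.0119275
T(3,1) = 3.0090742 + (3.0090742 − 2.9950429)/3 = 3.0137513
T(2,2) = (16·3.0119275 − 3.0004177) / 15 = 3.0126948
T(3,2) = (16·3.0137513 − 3.0119275) / 15 = 3.0138729
T(3,3) = 3.0138729 + (3.0138729 − 3.0126948)/63 = 3.0138916

3.01389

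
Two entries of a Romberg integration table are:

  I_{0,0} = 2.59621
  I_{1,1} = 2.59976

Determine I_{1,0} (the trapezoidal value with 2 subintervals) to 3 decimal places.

2.599

From I_{1,1} = (4·I_{1,0} − I_{0,0})/3, solve for I_{1,0}:
4·I_{1,0} = 3·2.59976 + 2.59621 = 10.39549
I_{1,0} = 2.59887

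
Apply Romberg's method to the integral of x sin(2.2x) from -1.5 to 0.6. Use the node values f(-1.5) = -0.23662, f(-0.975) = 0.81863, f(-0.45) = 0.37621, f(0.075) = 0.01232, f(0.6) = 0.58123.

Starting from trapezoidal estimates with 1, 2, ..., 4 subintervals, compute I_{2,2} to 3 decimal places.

I_{0,0} (trapezoid, 1 panel, h=2.1000): 0.36184
I_{1,0} (trapezoid, 2 panels, h=1.0500): 0.57594
I_{2,0} (trapezoid, 4 panels, h=0.5250): 0.72422
I_{1,1} = 0.57594 + (0.57594 − 0.36184)/3 = 0.64731
I_{2,1} = 0.72422 + (0.72422 − 0.57594)/3 = 0.77365
I_{2,2} = 0.77365 + (0.77365 − 0.64731)/15 = 0.78207

0.782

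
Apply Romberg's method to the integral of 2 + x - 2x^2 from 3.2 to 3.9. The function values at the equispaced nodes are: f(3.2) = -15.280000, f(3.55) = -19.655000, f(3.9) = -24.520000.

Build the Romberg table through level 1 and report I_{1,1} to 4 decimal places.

I_{0,0} (trapezoid, 1 panel, h=0.7000): -13.930000
I_{1,0} (trapezoid, 2 panels, h=0.3500): -13.844250
I_{1,1} = -13.844250 + (-13.844250 − (-13.930000))/3 = -13.815667

-13.8157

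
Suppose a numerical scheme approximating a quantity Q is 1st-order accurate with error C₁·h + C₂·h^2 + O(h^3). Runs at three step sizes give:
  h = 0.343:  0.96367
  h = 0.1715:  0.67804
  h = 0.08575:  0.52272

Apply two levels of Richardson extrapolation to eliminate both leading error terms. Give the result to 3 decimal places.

0.359

First eliminate the h term (factor 2^1 = 2):
  B₁ = (2·0.67804 − 0.96367)/1 = 0.39241
  B₂ = (2·0.52272 − 0.67804)/1 = 0.36740
Then eliminate the h^2 term (factor 2^2 = 4):
  (4·0.36740 − 0.39241)/3 = 0.35906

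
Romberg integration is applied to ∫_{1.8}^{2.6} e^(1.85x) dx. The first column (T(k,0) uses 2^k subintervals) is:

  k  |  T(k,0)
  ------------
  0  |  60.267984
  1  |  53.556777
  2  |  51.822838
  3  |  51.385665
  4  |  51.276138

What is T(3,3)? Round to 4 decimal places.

Richardson extrapolation on the trapezoidal column (denominator 4−1=3):
T(1,1) = 53.556777 + (53.556777 − 60.267984)/3 = 51.319708
T(2,1) = (4·51.822838 − 53.556777) / 3 = 51.244858
T(3,1) = (4·51.385665 − 51.822838) / 3 = 51.239941
T(2,2) = 51.244858 + (51.244858 − 51.319708)/15 = 51.239868
T(3,2) = 51.239941 + (51.239941 − 51.244858)/15 = 51.239613
T(3,3) = (64·51.239613 − 51.239868) / 63 = 51.239609

51.2396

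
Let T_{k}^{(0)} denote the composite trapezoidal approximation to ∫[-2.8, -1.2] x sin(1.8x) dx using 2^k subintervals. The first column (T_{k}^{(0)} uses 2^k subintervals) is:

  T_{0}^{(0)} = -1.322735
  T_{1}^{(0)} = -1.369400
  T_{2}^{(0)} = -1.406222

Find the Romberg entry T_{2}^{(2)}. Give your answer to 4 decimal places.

Richardson extrapolation on the trapezoidal column (denominator 4−1=3):
T_{1}^{(1)} = (4·(-1.369400) − (-1.322735)) / 3 = -1.384955
T_{2}^{(1)} = (4·(-1.406222) − (-1.369400)) / 3 = -1.418496
T_{2}^{(2)} = -1.418496 + (-1.418496 − (-1.384955))/15 = -1.420732

-1.4207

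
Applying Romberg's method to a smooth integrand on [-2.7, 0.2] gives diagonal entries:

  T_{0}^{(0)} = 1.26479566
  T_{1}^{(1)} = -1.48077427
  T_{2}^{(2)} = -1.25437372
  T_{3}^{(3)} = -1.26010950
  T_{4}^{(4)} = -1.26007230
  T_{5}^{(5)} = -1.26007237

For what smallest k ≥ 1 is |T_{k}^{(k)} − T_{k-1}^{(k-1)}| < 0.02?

k = 3

|T_{1}^{(1)} − T_{0}^{(0)}| = 2.74556993 ≥ 0.02
|T_{2}^{(2)} − T_{1}^{(1)}| = 0.22640055 ≥ 0.02
|T_{3}^{(3)} − T_{2}^{(2)}| = 0.00573578 < 0.02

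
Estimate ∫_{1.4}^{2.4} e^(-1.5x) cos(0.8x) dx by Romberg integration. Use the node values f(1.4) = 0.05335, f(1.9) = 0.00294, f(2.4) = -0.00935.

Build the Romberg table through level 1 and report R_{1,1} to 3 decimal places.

0.009

R_{0,0} (trapezoid, 1 panel, h=1.0000): 0.02200
R_{1,0} (trapezoid, 2 panels, h=0.5000): 0.01247
R_{1,1} = 0.01247 + (0.01247 − 0.02200)/3 = 0.00929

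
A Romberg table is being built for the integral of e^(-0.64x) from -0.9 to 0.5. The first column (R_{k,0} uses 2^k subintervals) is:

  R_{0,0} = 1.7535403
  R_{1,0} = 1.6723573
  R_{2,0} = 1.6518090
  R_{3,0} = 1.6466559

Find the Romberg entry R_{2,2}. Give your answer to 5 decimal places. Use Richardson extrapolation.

1.64494

R_{1,1} = 1.6723573 + (1.6723573 − 1.7535403)/3 = 1.6452963
R_{2,1} = (4·1.6518090 − 1.6723573) / 3 = 1.6449596
R_{2,2} = 1.6449596 + (1.6449596 − 1.6452963)/15 = 1.6449372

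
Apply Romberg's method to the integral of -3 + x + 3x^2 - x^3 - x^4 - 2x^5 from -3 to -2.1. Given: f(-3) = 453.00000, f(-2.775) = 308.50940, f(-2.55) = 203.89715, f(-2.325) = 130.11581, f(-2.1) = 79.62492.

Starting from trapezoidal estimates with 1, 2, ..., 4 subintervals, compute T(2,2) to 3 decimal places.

T(0,0) (trapezoid, 1 panel, h=0.9000): 239.68121
T(1,0) (trapezoid, 2 panels, h=0.4500): 211.59432
T(2,0) (trapezoid, 4 panels, h=0.2250): 204.48783
T(1,1) = 211.59432 + (211.59432 − 239.68121)/3 = 202.23202
T(2,1) = 204.48783 + (204.48783 − 211.59432)/3 = 202.11900
T(2,2) = 202.11900 + (202.11900 − 202.23202)/15 = 202.11147

202.111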